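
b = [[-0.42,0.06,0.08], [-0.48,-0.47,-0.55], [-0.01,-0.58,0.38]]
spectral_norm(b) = 0.89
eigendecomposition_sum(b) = [[-0.21+0.47j, (0.04+0.22j), 0.03+0.09j], [-0.21-0.97j, (-0.3-0.29j), -0.14-0.10j], [(-0.06-0.58j), -0.16-0.19j, (-0.08-0.07j)]] + [[(-0.21-0.47j),  (0.04-0.22j),  0.03-0.09j],[-0.21+0.97j,  (-0.3+0.29j),  -0.14+0.10j],[-0.06+0.58j,  (-0.16+0.19j),  (-0.08+0.07j)]] + [[0.01-0.00j, -0.01-0.00j, 0.02-0.00j], [(-0.06+0j), 0.13+0.00j, -0.27+0.00j], [0.11-0.00j, (-0.26-0j), (0.53-0j)]]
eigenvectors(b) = [[-0.33-0.24j, -0.33+0.24j, (0.04+0j)], [(0.79+0j), 0.79-0.00j, -0.45+0.00j], [0.46+0.05j, (0.46-0.05j), (0.89+0j)]]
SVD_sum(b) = [[-0.11, -0.11, -0.09], [-0.52, -0.53, -0.41], [-0.11, -0.12, -0.09]] + [[-0.01, 0.04, -0.04], [-0.02, 0.09, -0.09], [0.12, -0.47, 0.46]] + [[-0.3, 0.13, 0.21], [0.07, -0.03, -0.05], [-0.01, 0.01, 0.01]]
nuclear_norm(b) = 1.97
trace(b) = -0.51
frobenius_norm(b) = 1.19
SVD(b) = [[0.2, 0.09, -0.98], [0.96, 0.19, 0.22], [0.21, -0.98, -0.05]] @ diag([0.8922382087474364, 0.6836765235822919, 0.3969853775060207]) @ [[-0.61, -0.63, -0.48], [-0.18, 0.7, -0.69], [0.77, -0.34, -0.54]]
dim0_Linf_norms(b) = [0.48, 0.58, 0.55]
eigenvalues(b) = [(-0.59+0.11j), (-0.59-0.11j), (0.67+0j)]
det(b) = 0.24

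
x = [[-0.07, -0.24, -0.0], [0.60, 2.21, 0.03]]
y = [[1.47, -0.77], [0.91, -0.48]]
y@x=[[-0.56, -2.05, -0.02], [-0.35, -1.28, -0.01]]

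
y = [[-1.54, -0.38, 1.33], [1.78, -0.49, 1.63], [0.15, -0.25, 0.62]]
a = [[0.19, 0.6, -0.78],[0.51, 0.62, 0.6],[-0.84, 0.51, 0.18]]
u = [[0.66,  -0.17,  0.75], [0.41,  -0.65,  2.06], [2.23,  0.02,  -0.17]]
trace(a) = 0.99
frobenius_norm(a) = 1.73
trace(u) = -0.16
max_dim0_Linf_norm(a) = 0.84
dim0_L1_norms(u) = [3.3, 0.84, 2.98]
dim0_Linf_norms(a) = [0.84, 0.62, 0.78]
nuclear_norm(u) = 4.70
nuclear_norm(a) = 3.00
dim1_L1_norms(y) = [3.25, 3.9, 1.02]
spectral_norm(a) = 1.00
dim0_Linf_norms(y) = [1.78, 0.49, 1.63]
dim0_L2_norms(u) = [2.36, 0.67, 2.2]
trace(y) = -1.41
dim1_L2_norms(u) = [1.01, 2.2, 2.24]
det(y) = -0.33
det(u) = 0.35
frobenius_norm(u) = 3.30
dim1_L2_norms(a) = [1.0, 1.0, 1.0]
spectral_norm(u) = 2.54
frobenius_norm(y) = 3.29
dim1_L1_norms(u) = [1.58, 3.12, 2.42]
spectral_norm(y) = 2.53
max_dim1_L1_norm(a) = 1.73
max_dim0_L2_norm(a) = 1.0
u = a @ y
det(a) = -1.00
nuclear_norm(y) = 4.69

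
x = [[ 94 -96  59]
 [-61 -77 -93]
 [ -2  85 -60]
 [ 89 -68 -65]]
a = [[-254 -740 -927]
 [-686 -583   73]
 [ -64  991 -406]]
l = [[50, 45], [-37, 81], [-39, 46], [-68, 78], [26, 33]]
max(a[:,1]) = 991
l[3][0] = -68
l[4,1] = 33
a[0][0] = -254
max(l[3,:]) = 78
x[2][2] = -60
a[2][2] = -406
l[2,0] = -39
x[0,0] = 94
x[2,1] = 85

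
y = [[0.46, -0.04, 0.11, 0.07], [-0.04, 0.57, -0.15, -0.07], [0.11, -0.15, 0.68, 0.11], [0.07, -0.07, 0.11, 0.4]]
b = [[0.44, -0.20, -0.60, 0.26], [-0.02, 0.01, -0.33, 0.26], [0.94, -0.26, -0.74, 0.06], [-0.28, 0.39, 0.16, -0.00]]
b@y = [[0.16, -0.06, -0.30, 0.08], [-0.03, 0.04, -0.2, 0.07], [0.37, -0.08, -0.35, 0.03], [-0.13, 0.21, 0.02, -0.03]]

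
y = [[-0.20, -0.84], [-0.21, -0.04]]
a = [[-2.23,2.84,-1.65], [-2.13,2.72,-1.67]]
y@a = [[2.24, -2.85, 1.73], [0.55, -0.71, 0.41]]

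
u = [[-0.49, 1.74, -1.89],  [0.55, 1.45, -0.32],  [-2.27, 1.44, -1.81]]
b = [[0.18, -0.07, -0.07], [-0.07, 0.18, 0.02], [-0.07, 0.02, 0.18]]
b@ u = [[0.03,0.11,-0.19], [0.09,0.17,0.04], [-0.36,0.17,-0.2]]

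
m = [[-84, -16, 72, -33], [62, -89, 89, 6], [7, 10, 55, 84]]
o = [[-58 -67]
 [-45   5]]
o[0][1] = -67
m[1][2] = 89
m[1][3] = 6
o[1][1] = 5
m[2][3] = 84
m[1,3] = 6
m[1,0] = 62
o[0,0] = -58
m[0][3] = -33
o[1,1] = 5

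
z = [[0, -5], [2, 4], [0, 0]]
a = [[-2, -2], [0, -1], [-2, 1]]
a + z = [[-2, -7], [2, 3], [-2, 1]]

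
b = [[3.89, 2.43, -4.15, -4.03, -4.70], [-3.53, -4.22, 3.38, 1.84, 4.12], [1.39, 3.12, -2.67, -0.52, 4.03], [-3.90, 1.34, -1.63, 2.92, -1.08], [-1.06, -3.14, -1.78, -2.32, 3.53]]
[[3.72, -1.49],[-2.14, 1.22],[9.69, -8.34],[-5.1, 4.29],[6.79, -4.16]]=b @ [[0.74,-0.48], [0.18,-0.57], [-0.84,0.22], [-0.81,0.76], [1.35,-1.22]]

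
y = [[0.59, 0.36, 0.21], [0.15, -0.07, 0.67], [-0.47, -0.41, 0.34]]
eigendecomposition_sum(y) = [[(0.3-0.04j), 0.18+0.05j, 0.11-0.33j], [0.07+0.29j, -0.03+0.18j, 0.33+0.07j], [-0.24+0.28j, (-0.2+0.1j), 0.17+0.39j]] + [[(0.3+0.04j),(0.18-0.05j),(0.11+0.33j)], [0.07-0.29j,-0.03-0.18j,0.33-0.07j], [-0.24-0.28j,(-0.2-0.1j),(0.17-0.39j)]] + [[-0.00-0.00j,-0j,-0.00+0.00j], [0.01+0.00j,-0.00+0.00j,0.01-0.00j], [0.00+0.00j,(-0+0j),0.00-0.00j]]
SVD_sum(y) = [[0.55,0.39,-0.03],[0.04,0.03,-0.0],[-0.52,-0.37,0.03]] + [[0.04, -0.03, 0.24],[0.11, -0.1, 0.67],[0.05, -0.05, 0.31]] + [[-0.0,0.00,0.0], [0.0,-0.0,-0.00], [-0.0,0.00,0.00]]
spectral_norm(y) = 0.93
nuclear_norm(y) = 1.73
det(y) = -0.00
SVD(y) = [[-0.73, -0.31, 0.61], [-0.06, -0.86, -0.5], [0.68, -0.4, 0.61]] @ diag([0.9315120137378438, 0.7968456049332509, 0.004738160046779561]) @ [[-0.82, -0.58, 0.04], [-0.15, 0.14, -0.98], [-0.56, 0.80, 0.21]]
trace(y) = 0.86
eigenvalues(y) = [(0.43+0.52j), (0.43-0.52j), (-0.01+0j)]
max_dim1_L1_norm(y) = 1.22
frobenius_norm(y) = 1.23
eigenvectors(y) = [[(0.4+0.36j), 0.40-0.36j, -0.56+0.00j], [-0.31+0.43j, (-0.31-0.43j), (0.81+0j)], [-0.66+0.00j, (-0.66-0j), (0.2+0j)]]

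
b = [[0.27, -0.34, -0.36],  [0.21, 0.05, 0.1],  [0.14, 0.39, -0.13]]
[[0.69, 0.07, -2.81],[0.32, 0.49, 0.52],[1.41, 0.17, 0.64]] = b @ [[2.11, 1.8, -0.40], [2.09, 0.14, 3.26], [-2.3, 1.03, 4.44]]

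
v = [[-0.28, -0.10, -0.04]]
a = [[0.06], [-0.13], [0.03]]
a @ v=[[-0.02, -0.01, -0.0], [0.04, 0.01, 0.01], [-0.01, -0.0, -0.00]]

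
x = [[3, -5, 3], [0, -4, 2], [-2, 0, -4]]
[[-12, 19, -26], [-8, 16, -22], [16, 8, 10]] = x @[[0, 0, 1], [0, -5, 4], [-4, -2, -3]]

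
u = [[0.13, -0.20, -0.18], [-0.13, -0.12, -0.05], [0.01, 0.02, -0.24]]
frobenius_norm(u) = 0.43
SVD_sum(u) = [[0.07,-0.14,-0.23], [0.02,-0.04,-0.06], [0.05,-0.1,-0.16]] + [[-0.02, -0.04, 0.02], [-0.04, -0.10, 0.05], [0.04, 0.10, -0.05]] + [[0.08, -0.01, 0.03], [-0.11, 0.02, -0.04], [-0.07, 0.01, -0.03]]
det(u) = 0.01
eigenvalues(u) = [(0.21+0j), (-0.22+0.05j), (-0.22-0.05j)]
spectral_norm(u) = 0.35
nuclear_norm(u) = 0.69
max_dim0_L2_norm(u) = 0.3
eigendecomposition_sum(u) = [[0.17-0.00j, -0.11-0.00j, -0.06+0.00j], [(-0.07+0j), (0.04+0j), 0.02+0.00j], [-0j, -0.00-0.00j, -0.00+0.00j]] + [[-0.02+0.02j,-0.05+0.05j,(-0.06-0.15j)], [-0.03+0.02j,(-0.08+0.05j),-0.04-0.23j], [0.00+0.02j,0.01+0.05j,(-0.12-0.02j)]] + [[-0.02-0.02j, (-0.05-0.05j), -0.06+0.15j], [-0.03-0.02j, (-0.08-0.05j), -0.04+0.23j], [0.00-0.02j, (0.01-0.05j), (-0.12+0.02j)]]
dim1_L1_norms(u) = [0.51, 0.3, 0.27]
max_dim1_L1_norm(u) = 0.51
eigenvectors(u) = [[0.93+0.00j, (-0.52+0.12j), -0.52-0.12j], [(-0.37+0j), (-0.75+0j), (-0.75-0j)], [0.00+0.00j, (-0.14+0.37j), -0.14-0.37j]]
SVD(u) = [[-0.81,-0.29,-0.51], [-0.20,-0.68,0.71], [-0.55,0.68,0.49]] @ diag([0.3475837964385488, 0.18004675887823535, 0.16723836004579798]) @ [[-0.24, 0.5, 0.83], [0.31, 0.85, -0.42], [-0.92, 0.16, -0.37]]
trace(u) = -0.23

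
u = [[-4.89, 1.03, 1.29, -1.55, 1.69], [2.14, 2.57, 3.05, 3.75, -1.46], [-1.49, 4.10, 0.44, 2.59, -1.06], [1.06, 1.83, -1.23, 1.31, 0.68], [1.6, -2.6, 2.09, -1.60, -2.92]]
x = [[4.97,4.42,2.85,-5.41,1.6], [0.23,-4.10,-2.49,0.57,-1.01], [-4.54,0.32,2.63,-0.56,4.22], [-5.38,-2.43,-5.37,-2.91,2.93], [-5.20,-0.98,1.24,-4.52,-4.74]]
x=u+[[9.86, 3.39, 1.56, -3.86, -0.09], [-1.91, -6.67, -5.54, -3.18, 0.45], [-3.05, -3.78, 2.19, -3.15, 5.28], [-6.44, -4.26, -4.14, -4.22, 2.25], [-6.80, 1.62, -0.85, -2.92, -1.82]]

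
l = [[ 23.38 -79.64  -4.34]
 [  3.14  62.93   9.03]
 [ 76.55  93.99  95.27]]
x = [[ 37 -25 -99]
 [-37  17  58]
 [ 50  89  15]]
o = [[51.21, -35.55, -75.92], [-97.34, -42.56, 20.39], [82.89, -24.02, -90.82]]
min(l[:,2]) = -4.34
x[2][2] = 15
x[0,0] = 37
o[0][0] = 51.21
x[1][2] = 58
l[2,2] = 95.27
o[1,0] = -97.34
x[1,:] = [-37, 17, 58]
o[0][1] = -35.55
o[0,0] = 51.21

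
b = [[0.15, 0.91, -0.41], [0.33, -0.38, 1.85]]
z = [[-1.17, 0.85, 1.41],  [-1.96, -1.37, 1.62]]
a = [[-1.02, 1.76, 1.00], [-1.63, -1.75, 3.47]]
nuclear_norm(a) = 6.45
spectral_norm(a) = 4.25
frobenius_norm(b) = 2.17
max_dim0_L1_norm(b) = 2.26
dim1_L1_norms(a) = [3.78, 6.85]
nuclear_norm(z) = 4.68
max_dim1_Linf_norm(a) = 3.47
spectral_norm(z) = 3.20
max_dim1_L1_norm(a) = 6.85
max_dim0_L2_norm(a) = 3.61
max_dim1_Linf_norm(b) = 1.85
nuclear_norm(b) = 2.82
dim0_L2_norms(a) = [1.92, 2.48, 3.61]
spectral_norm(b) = 2.01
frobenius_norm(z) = 3.52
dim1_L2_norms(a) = [2.27, 4.21]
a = b + z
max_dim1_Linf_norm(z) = 1.96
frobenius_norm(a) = 4.79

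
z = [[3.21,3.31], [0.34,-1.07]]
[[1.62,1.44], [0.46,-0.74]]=z @ [[0.71, -0.2], [-0.2, 0.63]]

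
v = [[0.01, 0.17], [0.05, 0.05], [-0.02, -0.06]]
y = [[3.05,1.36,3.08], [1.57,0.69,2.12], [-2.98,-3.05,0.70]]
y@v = [[0.04, 0.40], [0.01, 0.17], [-0.20, -0.70]]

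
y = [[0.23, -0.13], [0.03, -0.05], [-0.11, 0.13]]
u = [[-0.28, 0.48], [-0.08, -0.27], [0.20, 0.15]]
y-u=[[0.51, -0.61], [0.11, 0.22], [-0.31, -0.02]]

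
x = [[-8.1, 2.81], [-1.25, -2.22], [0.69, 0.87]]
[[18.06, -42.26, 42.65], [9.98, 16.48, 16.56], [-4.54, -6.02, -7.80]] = x @[[-3.17, 2.21, -6.57], [-2.71, -8.67, -3.76]]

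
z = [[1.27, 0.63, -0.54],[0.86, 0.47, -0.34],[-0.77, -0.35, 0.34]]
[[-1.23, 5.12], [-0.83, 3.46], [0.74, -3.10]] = z @[[-0.77, 3.21], [-0.15, 0.61], [0.29, -1.22]]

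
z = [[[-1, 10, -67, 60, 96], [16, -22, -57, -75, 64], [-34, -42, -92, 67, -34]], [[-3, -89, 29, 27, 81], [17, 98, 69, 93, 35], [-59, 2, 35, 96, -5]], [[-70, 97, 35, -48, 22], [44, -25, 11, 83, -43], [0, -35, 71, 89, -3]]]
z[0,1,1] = -22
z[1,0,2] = 29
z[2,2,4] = -3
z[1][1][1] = 98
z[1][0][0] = -3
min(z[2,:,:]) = -70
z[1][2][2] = 35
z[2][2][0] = 0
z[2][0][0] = -70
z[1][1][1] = 98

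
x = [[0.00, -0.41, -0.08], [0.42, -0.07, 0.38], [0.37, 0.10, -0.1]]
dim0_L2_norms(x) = [0.56, 0.43, 0.4]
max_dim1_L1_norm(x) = 0.87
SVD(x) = [[0.08, 0.94, 0.33], [-0.89, 0.22, -0.4], [-0.45, -0.27, 0.85]] @ diag([0.617691980244589, 0.4282822917648866, 0.30353071690050537]) @ [[-0.87, -0.02, -0.49], [-0.02, -1.00, 0.08], [0.49, -0.08, -0.87]]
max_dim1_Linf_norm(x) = 0.42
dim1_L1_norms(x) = [0.49, 0.87, 0.57]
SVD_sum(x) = [[-0.04, -0.0, -0.02], [0.48, 0.01, 0.27], [0.24, 0.01, 0.13]] + [[-0.01,-0.4,0.03], [-0.00,-0.09,0.01], [0.00,0.11,-0.01]] + [[0.05, -0.01, -0.09], [-0.06, 0.01, 0.11], [0.13, -0.02, -0.23]]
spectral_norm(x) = 0.62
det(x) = -0.08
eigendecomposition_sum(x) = [[0.01+0.22j, -0.17-0.02j, (-0.1+0.1j)], [(0.23-0.06j), (0.01+0.17j), (0.12+0.08j)], [0.16+0.01j, -0.03+0.12j, 0.06+0.07j]] + [[0.01-0.22j, (-0.17+0.02j), (-0.1-0.1j)], [(0.23+0.06j), 0.01-0.17j, (0.12-0.08j)], [(0.16-0.01j), (-0.03-0.12j), 0.06-0.07j]] + [[-0.03+0.00j,(-0.08+0j),0.11+0.00j], [(-0.03+0j),(-0.1+0j),(0.14+0j)], [(0.05-0j),(0.16-0j),-0.22-0.00j]]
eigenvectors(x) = [[(0.14-0.61j), 0.14+0.61j, -0.39+0.00j], [-0.65+0.00j, -0.65-0.00j, -0.48+0.00j], [-0.42-0.14j, -0.42+0.14j, (0.78+0j)]]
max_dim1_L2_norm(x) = 0.57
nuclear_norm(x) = 1.35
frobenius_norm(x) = 0.81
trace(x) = -0.17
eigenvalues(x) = [(0.09+0.47j), (0.09-0.47j), (-0.35+0j)]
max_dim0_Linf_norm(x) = 0.42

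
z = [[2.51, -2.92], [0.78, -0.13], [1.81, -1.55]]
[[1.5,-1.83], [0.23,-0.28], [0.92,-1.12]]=z@[[0.25, -0.3], [-0.30, 0.37]]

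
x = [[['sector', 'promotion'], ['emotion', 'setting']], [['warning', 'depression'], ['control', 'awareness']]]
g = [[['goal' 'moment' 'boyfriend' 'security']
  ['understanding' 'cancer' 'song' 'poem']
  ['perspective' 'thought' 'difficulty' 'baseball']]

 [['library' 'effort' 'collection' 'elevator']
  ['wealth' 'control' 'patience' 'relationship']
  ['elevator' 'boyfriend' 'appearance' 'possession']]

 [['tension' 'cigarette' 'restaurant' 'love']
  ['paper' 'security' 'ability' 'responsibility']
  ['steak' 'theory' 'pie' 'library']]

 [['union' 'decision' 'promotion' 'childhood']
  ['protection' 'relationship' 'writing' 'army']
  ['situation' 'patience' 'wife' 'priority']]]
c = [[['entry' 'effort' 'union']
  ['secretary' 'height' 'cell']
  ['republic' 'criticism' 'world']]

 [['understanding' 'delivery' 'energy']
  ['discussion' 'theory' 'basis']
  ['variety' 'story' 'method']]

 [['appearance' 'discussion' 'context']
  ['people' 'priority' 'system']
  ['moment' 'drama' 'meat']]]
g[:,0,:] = [['goal', 'moment', 'boyfriend', 'security'], ['library', 'effort', 'collection', 'elevator'], ['tension', 'cigarette', 'restaurant', 'love'], ['union', 'decision', 'promotion', 'childhood']]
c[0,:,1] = ['effort', 'height', 'criticism']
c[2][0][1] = 'discussion'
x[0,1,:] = ['emotion', 'setting']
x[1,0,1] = 'depression'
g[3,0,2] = 'promotion'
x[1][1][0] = 'control'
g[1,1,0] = 'wealth'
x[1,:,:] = [['warning', 'depression'], ['control', 'awareness']]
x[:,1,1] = ['setting', 'awareness']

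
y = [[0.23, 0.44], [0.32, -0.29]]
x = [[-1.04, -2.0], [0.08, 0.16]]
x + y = [[-0.81, -1.56], [0.4, -0.13]]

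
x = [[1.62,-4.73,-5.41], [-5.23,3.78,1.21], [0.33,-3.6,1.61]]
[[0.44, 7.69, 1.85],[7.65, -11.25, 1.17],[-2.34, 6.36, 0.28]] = x @ [[-1.48, 1.09, -0.46], [0.2, -1.55, -0.24], [-0.70, 0.26, -0.27]]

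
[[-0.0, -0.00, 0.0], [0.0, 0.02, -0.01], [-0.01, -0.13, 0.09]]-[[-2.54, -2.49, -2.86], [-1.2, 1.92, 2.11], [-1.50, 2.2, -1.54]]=[[2.54, 2.49, 2.86], [1.20, -1.90, -2.12], [1.49, -2.33, 1.63]]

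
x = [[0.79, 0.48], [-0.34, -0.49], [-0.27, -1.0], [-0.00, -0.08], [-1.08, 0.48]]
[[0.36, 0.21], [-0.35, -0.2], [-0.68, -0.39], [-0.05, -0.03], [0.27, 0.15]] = x@[[0.05,0.03], [0.67,0.38]]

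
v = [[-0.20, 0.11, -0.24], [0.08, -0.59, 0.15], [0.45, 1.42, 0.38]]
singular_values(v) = [1.62, 0.49, 0.0]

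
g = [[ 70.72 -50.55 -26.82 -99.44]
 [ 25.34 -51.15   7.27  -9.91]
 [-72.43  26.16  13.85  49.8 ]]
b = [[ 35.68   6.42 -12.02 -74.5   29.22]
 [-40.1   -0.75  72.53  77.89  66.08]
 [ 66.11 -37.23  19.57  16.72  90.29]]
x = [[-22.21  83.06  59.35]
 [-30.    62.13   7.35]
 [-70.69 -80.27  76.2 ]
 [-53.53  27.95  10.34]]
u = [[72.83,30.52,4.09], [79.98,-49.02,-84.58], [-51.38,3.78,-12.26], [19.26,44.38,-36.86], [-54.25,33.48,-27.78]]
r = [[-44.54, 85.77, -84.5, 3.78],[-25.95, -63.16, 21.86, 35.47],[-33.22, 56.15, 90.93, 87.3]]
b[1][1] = -0.75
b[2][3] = 16.72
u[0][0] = 72.83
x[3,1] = 27.95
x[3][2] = 10.34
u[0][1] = 30.52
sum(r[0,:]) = -39.49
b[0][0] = 35.68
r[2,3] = 87.3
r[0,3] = 3.78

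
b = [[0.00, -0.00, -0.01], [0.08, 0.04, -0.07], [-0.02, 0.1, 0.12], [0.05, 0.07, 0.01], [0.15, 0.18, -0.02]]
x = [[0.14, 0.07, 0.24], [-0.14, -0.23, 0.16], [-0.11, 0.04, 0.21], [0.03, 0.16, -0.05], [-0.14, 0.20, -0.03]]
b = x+[[-0.14, -0.07, -0.25], [0.22, 0.27, -0.23], [0.09, 0.06, -0.09], [0.02, -0.09, 0.06], [0.29, -0.02, 0.01]]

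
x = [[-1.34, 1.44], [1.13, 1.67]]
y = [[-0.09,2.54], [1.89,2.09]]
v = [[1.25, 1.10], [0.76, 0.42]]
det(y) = -4.99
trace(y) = 2.00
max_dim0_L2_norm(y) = 3.29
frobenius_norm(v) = 1.88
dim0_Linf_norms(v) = [1.25, 1.1]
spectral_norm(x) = 2.21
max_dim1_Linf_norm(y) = 2.54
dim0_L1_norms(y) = [1.98, 4.63]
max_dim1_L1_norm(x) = 2.8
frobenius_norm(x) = 2.82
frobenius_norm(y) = 3.79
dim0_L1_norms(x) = [2.47, 3.11]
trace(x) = 0.33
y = v + x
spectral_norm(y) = 3.52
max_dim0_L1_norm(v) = 2.01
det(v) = -0.31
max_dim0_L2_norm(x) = 2.21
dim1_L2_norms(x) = [1.97, 2.02]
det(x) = -3.86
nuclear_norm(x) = 3.96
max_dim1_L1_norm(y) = 3.98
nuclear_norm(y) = 4.94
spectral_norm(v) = 1.87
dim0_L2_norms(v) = [1.46, 1.18]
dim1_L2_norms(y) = [2.54, 2.82]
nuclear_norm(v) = 2.04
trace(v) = 1.67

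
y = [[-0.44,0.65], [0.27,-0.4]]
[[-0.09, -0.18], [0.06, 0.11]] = y @ [[0.16, 0.19], [-0.03, -0.15]]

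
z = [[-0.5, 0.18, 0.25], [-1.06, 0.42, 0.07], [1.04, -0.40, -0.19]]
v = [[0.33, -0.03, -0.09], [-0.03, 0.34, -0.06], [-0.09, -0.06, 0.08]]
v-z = [[0.83, -0.21, -0.34], [1.03, -0.08, -0.13], [-1.13, 0.34, 0.27]]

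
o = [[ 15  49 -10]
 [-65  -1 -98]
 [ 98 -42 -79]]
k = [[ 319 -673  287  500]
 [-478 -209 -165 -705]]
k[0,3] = 500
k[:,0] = [319, -478]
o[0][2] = -10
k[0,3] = 500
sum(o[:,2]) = -187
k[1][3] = -705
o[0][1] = 49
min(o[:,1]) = -42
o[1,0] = -65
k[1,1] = -209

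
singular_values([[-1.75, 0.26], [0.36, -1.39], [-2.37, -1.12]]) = [3.05, 1.67]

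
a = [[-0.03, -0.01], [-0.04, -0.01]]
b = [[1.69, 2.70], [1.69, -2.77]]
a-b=[[-1.72, -2.71], [-1.73, 2.76]]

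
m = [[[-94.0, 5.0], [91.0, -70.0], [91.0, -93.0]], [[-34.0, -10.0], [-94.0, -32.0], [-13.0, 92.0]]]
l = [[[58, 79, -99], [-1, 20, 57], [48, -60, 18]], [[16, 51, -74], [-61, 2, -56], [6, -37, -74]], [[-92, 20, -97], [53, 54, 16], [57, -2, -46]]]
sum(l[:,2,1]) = -99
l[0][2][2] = 18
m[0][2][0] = 91.0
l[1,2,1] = -37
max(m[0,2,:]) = 91.0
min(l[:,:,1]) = -60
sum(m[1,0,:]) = -44.0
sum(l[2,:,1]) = 72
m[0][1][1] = -70.0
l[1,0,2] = -74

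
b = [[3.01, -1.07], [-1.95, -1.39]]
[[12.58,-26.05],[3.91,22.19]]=b@[[2.12, -9.56], [-5.79, -2.55]]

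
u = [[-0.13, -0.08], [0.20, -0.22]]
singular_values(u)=[0.3, 0.15]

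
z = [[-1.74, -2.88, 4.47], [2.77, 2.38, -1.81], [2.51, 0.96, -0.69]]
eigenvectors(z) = [[(0.67+0j),(0.07+0.33j),0.07-0.33j], [-0.53+0.00j,(0.76+0j),(0.76-0j)], [(-0.52+0j),(0.49+0.25j),(0.49-0.25j)]]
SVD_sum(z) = [[-2.82, -2.94, 3.56], [2.05, 2.13, -2.59], [1.19, 1.24, -1.50]] + [[1.11, -0.02, 0.86], [0.82, -0.02, 0.64], [1.22, -0.03, 0.95]] + [[-0.03, 0.08, 0.04], [-0.10, 0.26, 0.14], [0.1, -0.25, -0.13]]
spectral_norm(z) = 7.07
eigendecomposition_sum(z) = [[(-2.06+0j), (-1.61+0j), 2.78+0.00j], [1.61-0.00j, (1.26-0j), -2.17-0.00j], [(1.6-0j), (1.25-0j), -2.16-0.00j]] + [[(0.16+0.23j), -0.63+0.38j, 0.85-0.08j], [0.58-0.25j, (0.56+1.55j), 0.18-1.89j], [0.46+0.03j, (-0.15+1.18j), (0.73-1.16j)]] + [[(0.16-0.23j), -0.63-0.38j, 0.85+0.08j],[0.58+0.25j, (0.56-1.55j), (0.18+1.89j)],[(0.46-0.03j), (-0.15-1.18j), 0.73+1.16j]]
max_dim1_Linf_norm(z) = 4.47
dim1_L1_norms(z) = [9.09, 6.96, 4.16]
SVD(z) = [[-0.77, -0.60, -0.22], [0.56, -0.45, -0.7], [0.32, -0.66, 0.68]] @ diag([7.067713275950802, 2.3367992189956954, 0.4482169776456852]) @ [[0.52, 0.54, -0.66],[-0.79, 0.02, -0.61],[0.32, -0.84, -0.44]]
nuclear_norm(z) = 9.85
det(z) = -7.40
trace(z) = -0.05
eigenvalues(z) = [(-2.96+0j), (1.45+0.63j), (1.45-0.63j)]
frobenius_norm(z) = 7.46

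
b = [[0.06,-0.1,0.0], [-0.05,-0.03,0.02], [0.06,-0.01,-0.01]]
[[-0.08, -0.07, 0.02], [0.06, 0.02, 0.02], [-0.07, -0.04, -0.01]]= b@[[-1.05, -0.48, -0.15], [0.20, 0.39, -0.24], [0.62, 0.32, 0.06]]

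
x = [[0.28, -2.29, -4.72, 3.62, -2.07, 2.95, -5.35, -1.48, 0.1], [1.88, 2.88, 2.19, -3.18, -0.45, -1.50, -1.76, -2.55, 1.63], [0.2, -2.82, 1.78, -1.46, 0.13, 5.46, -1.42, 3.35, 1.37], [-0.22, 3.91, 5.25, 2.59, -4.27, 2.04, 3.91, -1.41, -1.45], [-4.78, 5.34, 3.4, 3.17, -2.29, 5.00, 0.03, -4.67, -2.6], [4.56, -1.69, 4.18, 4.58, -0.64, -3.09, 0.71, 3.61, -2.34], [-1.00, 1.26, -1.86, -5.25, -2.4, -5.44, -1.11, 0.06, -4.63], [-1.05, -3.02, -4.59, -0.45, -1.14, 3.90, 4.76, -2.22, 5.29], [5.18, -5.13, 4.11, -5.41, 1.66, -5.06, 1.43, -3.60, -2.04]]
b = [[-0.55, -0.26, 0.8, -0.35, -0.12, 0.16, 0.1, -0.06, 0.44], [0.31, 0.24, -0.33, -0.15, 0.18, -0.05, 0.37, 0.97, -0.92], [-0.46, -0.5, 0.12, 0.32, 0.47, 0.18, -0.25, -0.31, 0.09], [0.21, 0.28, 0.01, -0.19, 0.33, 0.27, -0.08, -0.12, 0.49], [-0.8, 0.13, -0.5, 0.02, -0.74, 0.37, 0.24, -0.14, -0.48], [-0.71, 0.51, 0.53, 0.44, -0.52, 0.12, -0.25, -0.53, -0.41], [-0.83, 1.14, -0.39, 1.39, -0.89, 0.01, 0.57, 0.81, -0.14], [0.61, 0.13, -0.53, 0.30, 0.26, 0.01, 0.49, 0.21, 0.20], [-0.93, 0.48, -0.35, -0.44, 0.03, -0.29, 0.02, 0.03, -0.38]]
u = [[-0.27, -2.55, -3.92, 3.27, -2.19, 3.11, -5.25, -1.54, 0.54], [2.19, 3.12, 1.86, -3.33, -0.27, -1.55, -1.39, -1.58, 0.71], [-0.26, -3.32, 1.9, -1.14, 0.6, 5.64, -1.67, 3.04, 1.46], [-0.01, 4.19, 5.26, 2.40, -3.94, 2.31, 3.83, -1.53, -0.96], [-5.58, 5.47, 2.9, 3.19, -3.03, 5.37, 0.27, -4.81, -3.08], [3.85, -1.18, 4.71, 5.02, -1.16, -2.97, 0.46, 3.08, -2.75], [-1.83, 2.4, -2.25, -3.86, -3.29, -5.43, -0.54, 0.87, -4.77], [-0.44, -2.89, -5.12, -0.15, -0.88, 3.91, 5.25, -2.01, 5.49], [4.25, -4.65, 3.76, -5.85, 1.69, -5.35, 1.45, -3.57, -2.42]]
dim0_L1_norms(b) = [5.41, 3.67, 3.56, 3.6, 3.54, 1.46, 2.37, 3.18, 3.55]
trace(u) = -3.82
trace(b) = -0.60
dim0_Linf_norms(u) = [5.58, 5.47, 5.26, 5.85, 3.94, 5.64, 5.25, 4.81, 5.49]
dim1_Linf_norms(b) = [0.8, 0.97, 0.5, 0.49, 0.8, 0.71, 1.39, 0.61, 0.93]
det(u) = -2616547.75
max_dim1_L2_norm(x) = 12.12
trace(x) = -3.22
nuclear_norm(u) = 75.97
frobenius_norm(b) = 4.22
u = b + x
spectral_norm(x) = 16.42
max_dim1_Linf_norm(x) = 5.46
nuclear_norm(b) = 10.68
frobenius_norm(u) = 29.21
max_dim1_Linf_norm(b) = 1.39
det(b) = -0.76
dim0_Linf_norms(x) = [5.18, 5.34, 5.25, 5.41, 4.27, 5.46, 5.35, 4.67, 5.29]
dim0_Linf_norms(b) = [0.93, 1.14, 0.8, 1.39, 0.89, 0.37, 0.57, 0.97, 0.92]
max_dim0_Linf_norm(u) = 5.85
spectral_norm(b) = 2.80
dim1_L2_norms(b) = [1.17, 1.5, 1.0, 0.78, 1.38, 1.43, 2.42, 1.07, 1.28]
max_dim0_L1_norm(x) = 34.44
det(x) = 6534290.72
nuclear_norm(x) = 75.84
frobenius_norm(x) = 28.99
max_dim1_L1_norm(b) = 6.17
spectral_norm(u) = 16.36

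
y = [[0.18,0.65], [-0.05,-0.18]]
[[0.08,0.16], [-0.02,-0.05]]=y @[[0.02, 0.05], [0.11, 0.24]]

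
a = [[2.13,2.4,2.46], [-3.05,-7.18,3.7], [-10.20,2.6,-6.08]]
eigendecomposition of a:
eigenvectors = [[(0.29+0.41j), (0.29-0.41j), (0.03+0j)], [-0.43+0.15j, (-0.43-0.15j), -0.79+0.00j], [(-0.74+0j), -0.74-0.00j, (0.61+0j)]]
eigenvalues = [(-0.59+5.1j), (-0.59-5.1j), (-9.94+0j)]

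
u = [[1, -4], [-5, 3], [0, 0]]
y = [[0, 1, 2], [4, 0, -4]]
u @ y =[[-16, 1, 18], [12, -5, -22], [0, 0, 0]]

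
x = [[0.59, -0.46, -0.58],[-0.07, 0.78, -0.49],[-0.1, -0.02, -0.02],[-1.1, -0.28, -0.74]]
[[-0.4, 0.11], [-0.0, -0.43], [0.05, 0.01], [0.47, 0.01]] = x @ [[-0.52,-0.0], [0.03,-0.45], [0.13,0.16]]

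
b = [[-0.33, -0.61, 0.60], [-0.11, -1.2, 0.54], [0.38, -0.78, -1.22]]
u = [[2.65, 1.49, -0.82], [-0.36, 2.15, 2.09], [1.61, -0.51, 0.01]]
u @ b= [[-1.35, -2.76, 3.40], [0.68, -3.99, -1.6], [-0.47, -0.38, 0.68]]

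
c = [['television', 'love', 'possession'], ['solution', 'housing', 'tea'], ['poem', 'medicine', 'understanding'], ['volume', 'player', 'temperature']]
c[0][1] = 'love'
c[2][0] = 'poem'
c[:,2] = ['possession', 'tea', 'understanding', 'temperature']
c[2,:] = ['poem', 'medicine', 'understanding']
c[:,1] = ['love', 'housing', 'medicine', 'player']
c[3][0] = 'volume'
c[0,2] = 'possession'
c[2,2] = 'understanding'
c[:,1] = ['love', 'housing', 'medicine', 'player']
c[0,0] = 'television'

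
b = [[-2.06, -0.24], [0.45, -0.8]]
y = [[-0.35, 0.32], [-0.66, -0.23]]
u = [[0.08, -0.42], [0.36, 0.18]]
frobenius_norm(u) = 0.59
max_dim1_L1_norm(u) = 0.54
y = u @ b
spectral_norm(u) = 0.47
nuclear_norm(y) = 1.14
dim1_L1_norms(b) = [2.3, 1.25]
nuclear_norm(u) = 0.82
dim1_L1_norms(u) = [0.5, 0.54]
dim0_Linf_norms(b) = [2.06, 0.8]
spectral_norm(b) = 2.11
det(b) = 1.76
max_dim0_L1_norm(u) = 0.6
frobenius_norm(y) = 0.84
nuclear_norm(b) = 2.94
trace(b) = -2.86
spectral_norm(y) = 0.75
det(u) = 0.17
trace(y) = -0.58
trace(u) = 0.26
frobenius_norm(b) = 2.27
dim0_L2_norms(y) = [0.75, 0.39]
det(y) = 0.29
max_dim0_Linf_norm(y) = 0.66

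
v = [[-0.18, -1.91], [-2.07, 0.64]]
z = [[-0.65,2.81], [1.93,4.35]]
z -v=[[-0.47, 4.72], [4.00, 3.71]]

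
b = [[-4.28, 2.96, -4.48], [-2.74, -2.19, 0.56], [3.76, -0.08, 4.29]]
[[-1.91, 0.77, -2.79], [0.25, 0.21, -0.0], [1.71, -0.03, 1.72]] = b@ [[0.02, -0.22, 0.28], [-0.04, 0.23, -0.31], [0.38, 0.19, 0.15]]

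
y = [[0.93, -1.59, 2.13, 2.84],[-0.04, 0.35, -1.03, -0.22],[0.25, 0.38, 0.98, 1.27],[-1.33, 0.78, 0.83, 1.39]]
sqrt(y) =[[1.21,-0.91,0.49,1.04], [0.05,0.78,-0.62,0.0], [0.23,0.34,0.92,0.46], [-0.57,0.04,0.51,1.32]]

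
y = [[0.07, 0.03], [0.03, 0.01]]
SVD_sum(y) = [[0.07, 0.03], [0.03, 0.01]] + [[-0.0, 0.0], [0.0, -0.00]]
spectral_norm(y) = 0.08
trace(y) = 0.08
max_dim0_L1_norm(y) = 0.1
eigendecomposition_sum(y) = [[0.07, 0.03], [0.03, 0.01]] + [[-0.0, 0.0], [0.0, -0.0]]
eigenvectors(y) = [[0.92, -0.38], [0.38, 0.92]]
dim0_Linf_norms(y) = [0.07, 0.03]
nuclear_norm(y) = 0.08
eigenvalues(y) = [0.08, -0.0]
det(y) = -0.00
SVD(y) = [[-0.92, -0.38], [-0.38, 0.92]] @ diag([0.08242640687119285, 0.002426406871192849]) @ [[-0.92, -0.38], [0.38, -0.92]]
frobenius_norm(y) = 0.08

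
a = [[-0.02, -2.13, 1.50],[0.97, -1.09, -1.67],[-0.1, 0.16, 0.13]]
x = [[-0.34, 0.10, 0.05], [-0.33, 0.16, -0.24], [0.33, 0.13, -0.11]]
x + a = [[-0.36, -2.03, 1.55], [0.64, -0.93, -1.91], [0.23, 0.29, 0.02]]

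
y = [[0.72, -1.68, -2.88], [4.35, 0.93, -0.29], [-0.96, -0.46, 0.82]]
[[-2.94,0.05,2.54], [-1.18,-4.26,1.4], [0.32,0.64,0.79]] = y @ [[-0.44, -1.03, 0.86], [0.91, 0.13, -2.31], [0.38, -0.35, 0.68]]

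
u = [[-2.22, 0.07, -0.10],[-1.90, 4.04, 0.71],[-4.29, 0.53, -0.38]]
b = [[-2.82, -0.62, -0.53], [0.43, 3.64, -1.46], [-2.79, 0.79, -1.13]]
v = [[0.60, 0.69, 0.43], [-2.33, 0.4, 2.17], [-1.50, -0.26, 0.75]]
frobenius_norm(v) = 3.77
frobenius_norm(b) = 5.82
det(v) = -0.00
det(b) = -0.04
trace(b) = -0.31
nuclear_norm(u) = 9.20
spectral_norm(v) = 3.58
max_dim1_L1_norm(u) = 6.65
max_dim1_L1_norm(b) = 5.53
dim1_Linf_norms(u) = [2.22, 4.04, 4.29]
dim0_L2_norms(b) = [3.99, 3.78, 1.92]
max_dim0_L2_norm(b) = 3.99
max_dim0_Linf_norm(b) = 3.64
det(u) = 2.35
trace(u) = 1.44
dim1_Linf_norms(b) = [2.82, 3.64, 2.79]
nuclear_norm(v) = 4.75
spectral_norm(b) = 4.19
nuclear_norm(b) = 8.23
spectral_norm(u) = 5.76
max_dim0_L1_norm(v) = 4.43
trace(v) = 1.75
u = b + v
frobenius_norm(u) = 6.65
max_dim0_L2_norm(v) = 2.84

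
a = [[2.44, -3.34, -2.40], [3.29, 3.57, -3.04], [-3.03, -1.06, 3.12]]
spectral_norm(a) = 7.32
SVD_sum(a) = [[1.53,0.68,-1.49],[3.66,1.63,-3.55],[-3.05,-1.36,2.96]] + [[0.88, -4.02, -0.95],[-0.42, 1.94, 0.46],[-0.07, 0.30, 0.07]] + [[0.03, -0.0, 0.03], [0.06, -0.00, 0.06], [0.08, -0.00, 0.09]]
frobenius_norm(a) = 8.70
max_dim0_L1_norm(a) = 8.76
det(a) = 5.24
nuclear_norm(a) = 12.17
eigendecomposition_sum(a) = [[1.19+1.69j, (-1.72+0.44j), (-1.27-1.63j)], [(1.65-2.86j), 1.79+2.20j, -1.52+2.94j], [-1.54+1.32j, -0.58-1.64j, 1.48-1.39j]] + [[1.19-1.69j,-1.72-0.44j,(-1.27+1.63j)], [(1.65+2.86j),1.79-2.20j,-1.52-2.94j], [-1.54-1.32j,(-0.58+1.64j),(1.48+1.39j)]] + [[0.05+0.00j, (0.1+0j), (0.15-0j)],[(-0-0j), -0.01-0.00j, -0.01+0.00j],[(0.06+0j), (0.1+0j), 0.15-0.00j]]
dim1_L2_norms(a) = [4.78, 5.73, 4.48]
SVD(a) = [[-0.31,0.90,0.31], [-0.73,-0.43,0.53], [0.61,-0.07,0.79]] @ diag([7.321471189281728, 4.700164703408188, 0.15235283178668796]) @ [[-0.68, -0.31, 0.66],[0.21, -0.95, -0.22],[0.70, -0.02, 0.71]]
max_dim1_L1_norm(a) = 9.9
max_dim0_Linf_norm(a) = 3.57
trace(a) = 9.13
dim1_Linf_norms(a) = [3.34, 3.57, 3.12]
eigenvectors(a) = [[(0.2-0.43j), 0.20+0.43j, (0.7+0j)], [-0.75+0.00j, (-0.75-0j), (-0.04+0j)], [(0.44+0.15j), 0.44-0.15j, (0.71+0j)]]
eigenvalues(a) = [(4.46+2.5j), (4.46-2.5j), (0.2+0j)]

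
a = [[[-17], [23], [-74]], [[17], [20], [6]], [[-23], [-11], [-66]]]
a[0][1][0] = 23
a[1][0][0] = 17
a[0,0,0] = -17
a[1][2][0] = 6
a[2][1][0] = -11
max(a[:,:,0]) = 23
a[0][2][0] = -74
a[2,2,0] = -66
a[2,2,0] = -66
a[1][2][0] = 6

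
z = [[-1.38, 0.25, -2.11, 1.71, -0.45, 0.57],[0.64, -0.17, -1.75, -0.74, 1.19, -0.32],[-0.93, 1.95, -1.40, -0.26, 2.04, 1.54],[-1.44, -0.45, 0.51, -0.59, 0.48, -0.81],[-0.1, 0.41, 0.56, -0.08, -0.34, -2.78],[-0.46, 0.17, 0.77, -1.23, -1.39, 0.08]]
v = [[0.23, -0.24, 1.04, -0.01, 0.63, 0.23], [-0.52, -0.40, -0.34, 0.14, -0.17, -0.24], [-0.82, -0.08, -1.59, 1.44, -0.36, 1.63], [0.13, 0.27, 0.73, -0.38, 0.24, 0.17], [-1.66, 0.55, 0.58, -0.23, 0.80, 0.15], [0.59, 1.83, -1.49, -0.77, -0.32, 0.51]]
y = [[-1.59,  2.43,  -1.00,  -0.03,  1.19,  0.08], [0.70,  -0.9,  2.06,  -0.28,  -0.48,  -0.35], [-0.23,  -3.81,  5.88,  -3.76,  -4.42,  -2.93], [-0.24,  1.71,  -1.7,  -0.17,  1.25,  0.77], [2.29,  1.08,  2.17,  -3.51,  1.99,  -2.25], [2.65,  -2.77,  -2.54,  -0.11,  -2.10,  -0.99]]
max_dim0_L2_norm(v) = 2.61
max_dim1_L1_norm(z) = 8.12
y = v @ z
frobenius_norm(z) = 6.71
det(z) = -157.33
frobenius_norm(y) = 13.24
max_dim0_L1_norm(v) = 5.77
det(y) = -91.85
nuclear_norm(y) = 24.23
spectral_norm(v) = 3.21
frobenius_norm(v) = 4.71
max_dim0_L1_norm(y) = 15.35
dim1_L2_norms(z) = [3.14, 2.36, 3.64, 1.94, 2.89, 2.07]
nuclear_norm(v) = 9.29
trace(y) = 4.22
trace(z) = -3.80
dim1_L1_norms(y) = [6.32, 4.77, 21.03, 5.84, 13.29, 11.16]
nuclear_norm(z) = 15.16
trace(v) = -0.83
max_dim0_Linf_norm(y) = 5.88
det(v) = 0.58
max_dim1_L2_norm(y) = 9.56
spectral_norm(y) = 10.62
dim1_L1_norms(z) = [6.47, 4.81, 8.12, 4.28, 4.27, 4.1]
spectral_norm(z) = 4.58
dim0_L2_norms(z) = [2.34, 2.07, 3.26, 2.33, 2.84, 3.35]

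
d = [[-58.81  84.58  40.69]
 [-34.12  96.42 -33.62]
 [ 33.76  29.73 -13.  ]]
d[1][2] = -33.62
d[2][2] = -13.0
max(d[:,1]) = 96.42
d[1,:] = [-34.12, 96.42, -33.62]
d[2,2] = -13.0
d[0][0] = -58.81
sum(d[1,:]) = 28.680000000000007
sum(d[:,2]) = -5.93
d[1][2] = -33.62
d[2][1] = 29.73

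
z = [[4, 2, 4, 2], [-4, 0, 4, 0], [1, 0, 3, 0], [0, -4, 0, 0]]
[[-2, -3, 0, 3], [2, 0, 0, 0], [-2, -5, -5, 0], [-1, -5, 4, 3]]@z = [[4, -16, -20, -4], [8, 4, 8, 4], [7, -4, -43, -4], [20, -14, -12, -2]]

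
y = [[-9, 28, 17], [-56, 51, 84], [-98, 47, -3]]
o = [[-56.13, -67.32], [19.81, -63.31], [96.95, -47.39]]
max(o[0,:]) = -56.13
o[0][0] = -56.13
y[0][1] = 28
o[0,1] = -67.32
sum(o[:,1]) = -178.01999999999998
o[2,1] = -47.39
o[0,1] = -67.32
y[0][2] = 17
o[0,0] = -56.13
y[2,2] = -3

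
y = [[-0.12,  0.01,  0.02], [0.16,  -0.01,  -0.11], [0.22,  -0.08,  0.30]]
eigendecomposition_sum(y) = [[-0.12,0.01,0.01], [0.21,-0.02,-0.02], [0.10,-0.01,-0.01]] + [[-0.0, -0.0, -0.0],[-0.01, -0.01, -0.00],[-0.0, -0.00, -0.00]] + [[0.0,-0.0,0.01], [-0.04,0.02,-0.09], [0.13,-0.07,0.31]]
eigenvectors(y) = [[0.47, -0.12, 0.04], [-0.80, -0.98, -0.29], [-0.37, -0.17, 0.96]]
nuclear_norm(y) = 0.61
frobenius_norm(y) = 0.44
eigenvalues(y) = [-0.15, -0.01, 0.33]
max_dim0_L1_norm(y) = 0.5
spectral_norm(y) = 0.39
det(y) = 0.00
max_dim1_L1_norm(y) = 0.6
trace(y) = 0.17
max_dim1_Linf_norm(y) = 0.3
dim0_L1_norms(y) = [0.5, 0.1, 0.43]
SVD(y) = [[-0.17,0.47,0.87], [0.06,-0.87,0.48], [0.98,0.13,0.12]] @ diag([0.3854165908525797, 0.22118336860793877, 0.005654108844014836]) @ [[0.64,-0.21,0.74], [-0.76,0.01,0.65], [-0.15,-0.98,-0.15]]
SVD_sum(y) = [[-0.04,  0.01,  -0.05], [0.01,  -0.0,  0.02], [0.24,  -0.08,  0.28]] + [[-0.08, 0.0, 0.07], [0.15, -0.0, -0.13], [-0.02, 0.00, 0.02]] + [[-0.00, -0.00, -0.0], [-0.0, -0.00, -0.00], [-0.0, -0.00, -0.00]]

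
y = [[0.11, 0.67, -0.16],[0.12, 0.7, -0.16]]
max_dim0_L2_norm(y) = 0.97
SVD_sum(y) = [[0.11, 0.67, -0.16], [0.12, 0.70, -0.16]] + [[-0.0, -0.0, -0.0],[0.0, 0.00, 0.0]]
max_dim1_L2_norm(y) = 0.73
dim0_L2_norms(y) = [0.16, 0.97, 0.23]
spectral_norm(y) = 1.01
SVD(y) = [[-0.69,-0.72],[-0.72,0.69]] @ diag([1.0082477103713061, 0.006046034321671127]) @ [[-0.16, -0.96, 0.22], [0.59, 0.09, 0.80]]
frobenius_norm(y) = 1.01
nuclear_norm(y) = 1.01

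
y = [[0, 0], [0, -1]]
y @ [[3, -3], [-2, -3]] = [[0, 0], [2, 3]]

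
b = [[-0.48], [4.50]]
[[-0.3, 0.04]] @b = [[0.32]]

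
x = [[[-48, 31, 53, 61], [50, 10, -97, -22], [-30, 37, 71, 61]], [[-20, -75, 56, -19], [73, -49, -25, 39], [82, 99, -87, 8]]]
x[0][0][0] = -48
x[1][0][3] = -19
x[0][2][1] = 37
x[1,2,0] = 82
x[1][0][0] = -20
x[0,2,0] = -30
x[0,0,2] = 53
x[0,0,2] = 53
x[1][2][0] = 82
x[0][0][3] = 61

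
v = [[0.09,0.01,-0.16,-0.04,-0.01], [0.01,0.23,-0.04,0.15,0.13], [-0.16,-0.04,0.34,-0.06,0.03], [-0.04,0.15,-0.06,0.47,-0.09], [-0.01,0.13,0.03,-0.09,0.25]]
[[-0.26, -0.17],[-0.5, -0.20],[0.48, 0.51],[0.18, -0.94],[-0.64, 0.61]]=v @[[-0.02, -1.60], [-1.3, -1.80], [1.51, 0.11], [0.64, -0.98], [-1.84, 2.95]]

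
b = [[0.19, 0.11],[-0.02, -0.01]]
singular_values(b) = [0.22, 0.0]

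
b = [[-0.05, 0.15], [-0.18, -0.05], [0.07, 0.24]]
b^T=[[-0.05, -0.18, 0.07], [0.15, -0.05, 0.24]]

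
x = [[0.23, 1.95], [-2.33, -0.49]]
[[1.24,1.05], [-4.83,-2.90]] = x@ [[1.99,1.16],  [0.40,0.40]]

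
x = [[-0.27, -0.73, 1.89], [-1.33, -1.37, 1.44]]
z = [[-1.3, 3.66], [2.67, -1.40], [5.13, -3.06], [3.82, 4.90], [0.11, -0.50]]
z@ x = [[-4.52, -4.07, 2.81], [1.14, -0.03, 3.03], [2.68, 0.45, 5.29], [-7.55, -9.50, 14.28], [0.64, 0.6, -0.51]]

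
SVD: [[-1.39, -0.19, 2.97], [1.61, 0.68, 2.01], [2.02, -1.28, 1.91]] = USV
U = [[0.56, -0.82, 0.11], [0.55, 0.27, -0.79], [0.62, 0.5, 0.61]]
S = [4.21, 2.77, 1.35]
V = [[0.32,-0.12,0.94], [0.94,-0.11,-0.33], [-0.14,-0.99,-0.08]]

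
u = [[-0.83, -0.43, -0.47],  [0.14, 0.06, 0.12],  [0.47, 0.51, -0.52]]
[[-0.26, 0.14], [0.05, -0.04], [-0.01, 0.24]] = u@[[0.49, -0.02], [-0.41, 0.11], [0.06, -0.37]]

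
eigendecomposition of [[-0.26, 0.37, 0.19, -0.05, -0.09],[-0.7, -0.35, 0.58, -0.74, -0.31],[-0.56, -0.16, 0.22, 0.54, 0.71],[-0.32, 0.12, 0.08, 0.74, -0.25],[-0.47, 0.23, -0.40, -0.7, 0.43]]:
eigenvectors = [[0.43j, -0.43j, 0.06+0.00j, (-0.11+0.3j), -0.11-0.30j], [(-0.83+0j), -0.83-0.00j, 0.21+0.00j, (-0.32+0.17j), (-0.32-0.17j)], [-0.00-0.11j, (-0+0.11j), 0.14+0.00j, -0.76+0.00j, (-0.76-0j)], [-0.03+0.17j, -0.03-0.17j, -0.64+0.00j, 0.02-0.01j, 0.02+0.01j], [(-0.05+0.3j), -0.05-0.30j, 0.73+0.00j, -0.24-0.37j, -0.24+0.37j]]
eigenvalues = [(-0.39+0.7j), (-0.39-0.7j), (1+0j), (0.28+0.61j), (0.28-0.61j)]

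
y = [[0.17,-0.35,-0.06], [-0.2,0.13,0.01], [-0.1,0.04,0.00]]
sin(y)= [[0.16, -0.34, -0.06], [-0.2, 0.12, 0.01], [-0.10, 0.04, -0.00]]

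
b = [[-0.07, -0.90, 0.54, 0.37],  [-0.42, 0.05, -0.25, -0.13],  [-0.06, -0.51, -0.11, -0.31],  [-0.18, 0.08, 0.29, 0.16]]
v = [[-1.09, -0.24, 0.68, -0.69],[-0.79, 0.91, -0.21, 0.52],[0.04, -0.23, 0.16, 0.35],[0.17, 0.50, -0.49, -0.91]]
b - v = [[1.02, -0.66, -0.14, 1.06], [0.37, -0.86, -0.04, -0.65], [-0.10, -0.28, -0.27, -0.66], [-0.35, -0.42, 0.78, 1.07]]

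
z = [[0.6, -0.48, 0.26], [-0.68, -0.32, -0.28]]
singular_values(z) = [0.99, 0.57]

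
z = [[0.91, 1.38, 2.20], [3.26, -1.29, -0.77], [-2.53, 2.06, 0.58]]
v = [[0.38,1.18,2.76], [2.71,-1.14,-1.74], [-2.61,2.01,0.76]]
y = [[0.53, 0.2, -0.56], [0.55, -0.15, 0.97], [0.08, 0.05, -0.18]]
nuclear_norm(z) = 8.23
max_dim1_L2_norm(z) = 3.59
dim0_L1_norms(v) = [5.7, 4.33, 5.26]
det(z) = 8.44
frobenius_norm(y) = 1.39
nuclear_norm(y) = 1.92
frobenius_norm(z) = 5.61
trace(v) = 0.00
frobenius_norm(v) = 5.68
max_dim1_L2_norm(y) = 1.13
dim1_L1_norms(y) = [1.29, 1.67, 0.31]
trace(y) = 0.20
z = v + y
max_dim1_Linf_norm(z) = 3.26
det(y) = 0.00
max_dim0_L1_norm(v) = 5.7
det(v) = 10.75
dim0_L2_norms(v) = [3.78, 2.59, 3.35]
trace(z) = 0.20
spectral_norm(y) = 1.18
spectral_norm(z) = 4.85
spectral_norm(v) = 4.96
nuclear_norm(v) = 8.42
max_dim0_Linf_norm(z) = 3.26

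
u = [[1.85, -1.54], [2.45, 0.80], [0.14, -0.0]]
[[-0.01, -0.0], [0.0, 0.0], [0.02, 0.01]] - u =[[-1.86, 1.54], [-2.45, -0.8], [-0.12, 0.01]]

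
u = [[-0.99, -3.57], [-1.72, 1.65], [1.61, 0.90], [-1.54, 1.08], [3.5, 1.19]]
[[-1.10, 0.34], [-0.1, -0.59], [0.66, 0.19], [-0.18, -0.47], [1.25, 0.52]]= u@[[0.28, 0.2], [0.23, -0.15]]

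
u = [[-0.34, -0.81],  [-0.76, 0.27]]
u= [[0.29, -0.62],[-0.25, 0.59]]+[[-0.63, -0.19],[-0.51, -0.32]]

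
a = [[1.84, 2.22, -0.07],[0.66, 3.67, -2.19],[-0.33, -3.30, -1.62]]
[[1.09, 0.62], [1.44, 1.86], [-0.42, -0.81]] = a @[[0.34,  -0.13], [0.2,  0.38], [-0.22,  -0.25]]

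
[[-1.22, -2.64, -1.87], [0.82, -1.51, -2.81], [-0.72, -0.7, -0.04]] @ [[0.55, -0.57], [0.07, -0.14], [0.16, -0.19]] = [[-1.16, 1.42], [-0.10, 0.28], [-0.45, 0.52]]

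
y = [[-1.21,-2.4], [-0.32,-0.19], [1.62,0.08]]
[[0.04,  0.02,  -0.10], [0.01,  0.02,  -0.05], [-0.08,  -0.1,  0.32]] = y@ [[-0.05,-0.06,0.2],[0.01,0.02,-0.06]]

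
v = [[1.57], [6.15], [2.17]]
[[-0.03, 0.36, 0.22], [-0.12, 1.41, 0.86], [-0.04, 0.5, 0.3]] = v @ [[-0.02,0.23,0.14]]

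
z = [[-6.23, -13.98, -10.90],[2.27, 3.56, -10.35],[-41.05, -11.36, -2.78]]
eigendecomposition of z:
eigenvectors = [[(0.5+0j), (-0.12-0.24j), -0.12+0.24j], [(0.22+0j), -0.52+0.39j, (-0.52-0.39j)], [(0.84+0j), 0.71+0.00j, 0.71-0.00j]]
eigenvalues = [(-30.48+0j), (12.51+7.63j), (12.51-7.63j)]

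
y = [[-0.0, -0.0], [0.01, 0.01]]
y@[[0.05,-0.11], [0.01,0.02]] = [[0.00,0.0], [0.00,-0.0]]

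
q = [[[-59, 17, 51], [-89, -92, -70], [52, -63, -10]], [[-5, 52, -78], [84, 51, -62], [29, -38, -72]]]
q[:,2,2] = [-10, -72]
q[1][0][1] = 52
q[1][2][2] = -72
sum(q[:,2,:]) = -102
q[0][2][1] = -63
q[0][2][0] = 52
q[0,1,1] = -92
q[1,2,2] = -72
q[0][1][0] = -89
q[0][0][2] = 51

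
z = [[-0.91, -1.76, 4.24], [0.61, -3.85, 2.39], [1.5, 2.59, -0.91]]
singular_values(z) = [6.65, 2.37, 1.67]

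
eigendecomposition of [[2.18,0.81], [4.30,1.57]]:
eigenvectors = [[0.45, -0.35],[0.89, 0.94]]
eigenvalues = [3.77, -0.02]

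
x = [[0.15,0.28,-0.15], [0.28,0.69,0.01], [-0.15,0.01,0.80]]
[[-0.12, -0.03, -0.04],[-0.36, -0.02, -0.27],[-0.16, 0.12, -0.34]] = x @ [[0.06, -0.09, 0.59], [-0.55, 0.01, -0.63], [-0.18, 0.13, -0.31]]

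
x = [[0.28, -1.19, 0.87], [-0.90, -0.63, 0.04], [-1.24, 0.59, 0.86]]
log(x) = [[0.18+0.74j, (-0.04+1.73j), (0.55-0.34j)], [-0.17+1.06j, (0.38+2.46j), -0.24-0.48j], [-0.98+0.14j, 0.69+0.32j, (0.22-0.06j)]]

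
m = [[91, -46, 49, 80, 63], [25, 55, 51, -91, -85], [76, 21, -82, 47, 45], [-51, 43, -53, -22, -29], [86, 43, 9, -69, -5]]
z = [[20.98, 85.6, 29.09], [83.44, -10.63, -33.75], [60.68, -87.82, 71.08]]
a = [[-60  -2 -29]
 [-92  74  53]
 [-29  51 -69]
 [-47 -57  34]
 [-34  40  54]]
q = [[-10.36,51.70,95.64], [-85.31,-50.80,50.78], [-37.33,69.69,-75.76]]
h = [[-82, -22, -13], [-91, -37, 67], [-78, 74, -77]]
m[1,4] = -85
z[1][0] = 83.44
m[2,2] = -82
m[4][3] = -69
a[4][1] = 40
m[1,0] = 25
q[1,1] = -50.8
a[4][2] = 54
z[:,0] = [20.98, 83.44, 60.68]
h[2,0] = -78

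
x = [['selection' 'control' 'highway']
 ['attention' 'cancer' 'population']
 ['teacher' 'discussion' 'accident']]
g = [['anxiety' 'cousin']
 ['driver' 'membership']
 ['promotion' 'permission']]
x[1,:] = ['attention', 'cancer', 'population']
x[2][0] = 'teacher'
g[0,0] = 'anxiety'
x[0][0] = 'selection'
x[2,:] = ['teacher', 'discussion', 'accident']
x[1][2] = 'population'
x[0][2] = 'highway'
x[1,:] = ['attention', 'cancer', 'population']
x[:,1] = ['control', 'cancer', 'discussion']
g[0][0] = 'anxiety'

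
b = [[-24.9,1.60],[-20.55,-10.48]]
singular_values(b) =[32.78, 8.96]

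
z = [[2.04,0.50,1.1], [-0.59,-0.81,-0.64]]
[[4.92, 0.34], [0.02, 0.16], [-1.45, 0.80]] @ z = [[9.84, 2.18, 5.19],[-0.05, -0.12, -0.08],[-3.43, -1.37, -2.11]]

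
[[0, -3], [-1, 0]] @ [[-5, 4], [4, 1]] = [[-12, -3], [5, -4]]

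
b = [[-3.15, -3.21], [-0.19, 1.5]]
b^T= [[-3.15, -0.19], [-3.21, 1.5]]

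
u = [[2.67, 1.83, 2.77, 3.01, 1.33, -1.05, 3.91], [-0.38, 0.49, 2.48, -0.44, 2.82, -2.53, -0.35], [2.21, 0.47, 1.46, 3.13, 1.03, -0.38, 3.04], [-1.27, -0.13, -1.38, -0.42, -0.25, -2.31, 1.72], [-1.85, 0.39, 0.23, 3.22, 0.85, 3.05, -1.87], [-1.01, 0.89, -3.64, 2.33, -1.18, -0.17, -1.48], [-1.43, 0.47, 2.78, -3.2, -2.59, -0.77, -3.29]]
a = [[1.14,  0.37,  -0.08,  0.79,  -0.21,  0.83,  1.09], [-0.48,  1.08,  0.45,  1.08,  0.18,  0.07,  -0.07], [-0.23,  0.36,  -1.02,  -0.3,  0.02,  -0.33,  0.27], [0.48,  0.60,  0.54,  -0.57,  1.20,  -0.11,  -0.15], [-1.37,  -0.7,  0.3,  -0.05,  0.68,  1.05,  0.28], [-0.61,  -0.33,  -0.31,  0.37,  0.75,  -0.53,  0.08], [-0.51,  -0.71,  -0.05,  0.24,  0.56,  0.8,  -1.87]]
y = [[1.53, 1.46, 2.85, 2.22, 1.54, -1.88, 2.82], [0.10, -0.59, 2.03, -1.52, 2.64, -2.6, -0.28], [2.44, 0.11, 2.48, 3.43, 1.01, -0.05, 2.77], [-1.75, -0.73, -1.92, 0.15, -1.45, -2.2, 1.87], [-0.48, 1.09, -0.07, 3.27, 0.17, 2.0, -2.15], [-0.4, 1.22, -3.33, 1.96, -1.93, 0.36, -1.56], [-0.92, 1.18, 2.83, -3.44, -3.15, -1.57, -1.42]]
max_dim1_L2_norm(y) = 6.04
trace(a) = -1.09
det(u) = 4770.82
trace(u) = 1.59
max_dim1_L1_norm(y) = 14.51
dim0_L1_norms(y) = [7.62, 6.38, 15.51, 15.99, 11.89, 10.66, 12.87]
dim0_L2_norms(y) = [3.55, 2.66, 6.42, 6.74, 5.11, 4.66, 5.32]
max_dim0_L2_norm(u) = 6.73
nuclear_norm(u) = 31.13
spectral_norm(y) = 8.47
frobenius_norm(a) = 4.68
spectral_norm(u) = 9.51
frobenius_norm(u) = 14.00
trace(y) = 2.68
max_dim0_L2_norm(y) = 6.74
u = y + a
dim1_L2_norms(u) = [6.74, 4.6, 5.24, 3.47, 5.25, 4.91, 6.19]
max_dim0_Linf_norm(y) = 3.44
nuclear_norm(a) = 11.59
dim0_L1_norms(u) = [10.82, 4.67, 14.74, 15.75, 10.05, 10.26, 15.66]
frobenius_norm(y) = 13.51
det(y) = 5511.95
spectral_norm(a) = 2.87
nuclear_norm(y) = 30.51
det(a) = 20.57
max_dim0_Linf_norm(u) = 3.91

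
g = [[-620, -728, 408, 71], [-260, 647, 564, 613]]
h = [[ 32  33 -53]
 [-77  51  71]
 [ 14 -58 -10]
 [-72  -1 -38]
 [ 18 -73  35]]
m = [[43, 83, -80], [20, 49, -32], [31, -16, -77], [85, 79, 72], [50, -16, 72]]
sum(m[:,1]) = 179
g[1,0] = -260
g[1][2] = 564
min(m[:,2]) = -80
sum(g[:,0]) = -880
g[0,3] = 71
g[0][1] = -728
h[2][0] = 14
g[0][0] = -620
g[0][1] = -728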